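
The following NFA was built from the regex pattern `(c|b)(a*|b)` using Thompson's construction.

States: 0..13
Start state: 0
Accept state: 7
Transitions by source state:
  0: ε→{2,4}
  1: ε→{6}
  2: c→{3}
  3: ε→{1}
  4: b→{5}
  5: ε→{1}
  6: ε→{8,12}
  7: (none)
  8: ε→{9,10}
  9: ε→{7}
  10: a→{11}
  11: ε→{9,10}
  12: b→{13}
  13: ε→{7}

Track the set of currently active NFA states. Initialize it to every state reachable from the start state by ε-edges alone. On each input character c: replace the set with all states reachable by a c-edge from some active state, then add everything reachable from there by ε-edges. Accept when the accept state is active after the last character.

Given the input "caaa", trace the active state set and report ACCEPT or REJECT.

start: ε-closure({0}) = {0,2,4}
'c' @ 1: {1,3,6,7,8,9,10,12}  (accept∈set)
'a' @ 2: {7,9,10,11}  (accept∈set)
'a' @ 3: {7,9,10,11}  (accept∈set)
'a' @ 4: {7,9,10,11}  (accept∈set)
after full input: {7,9,10,11}  (accept=7 in)

Answer: ACCEPT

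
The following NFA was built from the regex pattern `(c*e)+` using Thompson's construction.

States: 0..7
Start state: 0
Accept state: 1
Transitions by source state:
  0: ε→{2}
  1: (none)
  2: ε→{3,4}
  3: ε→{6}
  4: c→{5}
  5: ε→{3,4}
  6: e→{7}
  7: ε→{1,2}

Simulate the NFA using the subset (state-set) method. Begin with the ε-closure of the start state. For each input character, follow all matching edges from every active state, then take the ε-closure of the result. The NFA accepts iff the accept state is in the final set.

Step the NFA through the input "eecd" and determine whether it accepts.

initial (ε-close {0}): {0,2,3,4,6}
'e' @ 1: {1,2,3,4,6,7}  [accepting]
'e' @ 2: {1,2,3,4,6,7}  [accepting]
'c' @ 3: {3,4,5,6}
'd' @ 4: {}  — no active states
after full input: {}  (accept=1 not in)

Answer: REJECT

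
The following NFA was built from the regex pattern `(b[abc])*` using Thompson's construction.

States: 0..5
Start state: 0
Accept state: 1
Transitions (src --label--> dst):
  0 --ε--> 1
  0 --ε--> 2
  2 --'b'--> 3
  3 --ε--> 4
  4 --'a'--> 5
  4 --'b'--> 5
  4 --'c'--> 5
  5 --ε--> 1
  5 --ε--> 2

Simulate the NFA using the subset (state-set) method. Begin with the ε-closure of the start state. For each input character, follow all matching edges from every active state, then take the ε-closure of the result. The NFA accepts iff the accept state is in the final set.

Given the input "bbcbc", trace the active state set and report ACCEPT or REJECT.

S₀ = ε-closure({0}) = {0,1,2}
'b' @ 1: {3,4}
'b' @ 2: {1,2,5}  (accept∈set)
'c' @ 3: {}  — no active states
rest 'bc' ignored (set empty)
final: {}; accept 1 not in set

Answer: REJECT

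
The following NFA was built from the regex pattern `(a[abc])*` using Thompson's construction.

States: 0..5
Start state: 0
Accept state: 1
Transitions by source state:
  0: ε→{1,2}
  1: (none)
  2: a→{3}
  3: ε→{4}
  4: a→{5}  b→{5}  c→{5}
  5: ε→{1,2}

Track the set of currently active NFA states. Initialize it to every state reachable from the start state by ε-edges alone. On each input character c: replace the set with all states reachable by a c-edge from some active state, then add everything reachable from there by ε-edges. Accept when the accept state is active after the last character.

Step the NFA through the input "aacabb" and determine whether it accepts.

Answer: REJECT

Trace:
S₀ = ε-closure({0}) = {0,1,2}
'a' @ 1: {3,4}
'a' @ 2: {1,2,5}  [accepting]
'c' @ 3: {}  — state set empty
rest 'abb' ignored (set empty)
final: {}; accept 1 not in set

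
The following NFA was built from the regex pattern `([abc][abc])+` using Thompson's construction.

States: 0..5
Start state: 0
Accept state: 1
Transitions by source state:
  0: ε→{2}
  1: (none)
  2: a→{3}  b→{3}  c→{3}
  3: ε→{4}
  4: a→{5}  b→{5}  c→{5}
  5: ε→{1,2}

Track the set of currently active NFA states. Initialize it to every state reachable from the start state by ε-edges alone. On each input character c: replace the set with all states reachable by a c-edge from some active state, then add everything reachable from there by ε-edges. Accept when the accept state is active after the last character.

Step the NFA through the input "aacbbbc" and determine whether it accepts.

initial (ε-close {0}): {0,2}
'a' @ 1: {3,4}
'a' @ 2: {1,2,5}  [accepting]
'c' @ 3: {3,4}
'b' @ 4: {1,2,5}  [accepting]
'b' @ 5: {3,4}
'b' @ 6: {1,2,5}  [accepting]
'c' @ 7: {3,4}
final: {3,4}; accept 1 not in set

Answer: REJECT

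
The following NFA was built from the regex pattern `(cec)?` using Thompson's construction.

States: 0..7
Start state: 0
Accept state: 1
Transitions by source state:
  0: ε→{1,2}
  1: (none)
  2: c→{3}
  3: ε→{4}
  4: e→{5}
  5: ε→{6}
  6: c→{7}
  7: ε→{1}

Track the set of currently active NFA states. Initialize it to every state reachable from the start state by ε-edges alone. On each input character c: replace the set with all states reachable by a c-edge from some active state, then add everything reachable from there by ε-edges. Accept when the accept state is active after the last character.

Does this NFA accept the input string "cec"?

initial (ε-close {0}): {0,1,2}
'c' @ 1: {3,4}
'e' @ 2: {5,6}
'c' @ 3: {1,7}  (accept∈set)
after full input: {1,7}  (accept=1 in)

Answer: ACCEPT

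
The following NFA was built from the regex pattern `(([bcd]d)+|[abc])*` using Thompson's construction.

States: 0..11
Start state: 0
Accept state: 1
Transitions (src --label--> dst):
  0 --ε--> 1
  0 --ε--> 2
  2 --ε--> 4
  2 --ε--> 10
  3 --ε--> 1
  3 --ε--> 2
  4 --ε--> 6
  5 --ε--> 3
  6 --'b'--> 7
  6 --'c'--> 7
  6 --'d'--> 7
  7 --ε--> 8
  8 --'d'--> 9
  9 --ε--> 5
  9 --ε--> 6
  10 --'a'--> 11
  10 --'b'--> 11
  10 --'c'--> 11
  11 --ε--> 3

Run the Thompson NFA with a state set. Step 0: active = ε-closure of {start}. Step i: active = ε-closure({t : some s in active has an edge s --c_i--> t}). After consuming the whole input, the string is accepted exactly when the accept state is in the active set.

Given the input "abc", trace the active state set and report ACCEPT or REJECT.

initial (ε-close {0}): {0,1,2,4,6,10}
'a' @ 1: {1,2,3,4,6,10,11}  ✓accept
'b' @ 2: {1,2,3,4,6,7,8,10,11}  ✓accept
'c' @ 3: {1,2,3,4,6,7,8,10,11}  ✓accept
final: {1,2,3,4,6,7,8,10,11}; accept 1 in set

Answer: ACCEPT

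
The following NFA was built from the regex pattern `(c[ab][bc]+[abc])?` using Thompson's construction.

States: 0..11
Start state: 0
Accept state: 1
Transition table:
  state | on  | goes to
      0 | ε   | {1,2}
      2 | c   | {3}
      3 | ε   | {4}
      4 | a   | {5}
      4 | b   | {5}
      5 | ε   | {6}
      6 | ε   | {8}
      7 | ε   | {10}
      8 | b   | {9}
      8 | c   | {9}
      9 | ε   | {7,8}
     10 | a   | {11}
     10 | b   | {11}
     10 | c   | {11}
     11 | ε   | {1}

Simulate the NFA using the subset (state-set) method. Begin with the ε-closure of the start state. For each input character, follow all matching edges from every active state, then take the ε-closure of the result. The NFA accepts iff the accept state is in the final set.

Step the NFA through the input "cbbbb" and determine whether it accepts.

initial (ε-close {0}): {0,1,2}
'c' @ 1: {3,4}
'b' @ 2: {5,6,8}
'b' @ 3: {7,8,9,10}
'b' @ 4: {1,7,8,9,10,11}  (accept∈set)
'b' @ 5: {1,7,8,9,10,11}  (accept∈set)
final: {1,7,8,9,10,11}; accept 1 in set

Answer: ACCEPT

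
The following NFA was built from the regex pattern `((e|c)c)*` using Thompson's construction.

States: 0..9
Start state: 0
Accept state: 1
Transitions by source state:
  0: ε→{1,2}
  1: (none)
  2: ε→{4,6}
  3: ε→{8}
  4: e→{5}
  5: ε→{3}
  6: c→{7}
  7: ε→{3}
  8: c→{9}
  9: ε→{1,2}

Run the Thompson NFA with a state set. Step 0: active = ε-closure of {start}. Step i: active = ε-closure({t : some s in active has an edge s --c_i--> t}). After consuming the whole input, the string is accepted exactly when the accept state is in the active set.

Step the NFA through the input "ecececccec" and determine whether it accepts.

initial (ε-close {0}): {0,1,2,4,6}
'e' @ 1: {3,5,8}
'c' @ 2: {1,2,4,6,9}  ✓accept
'e' @ 3: {3,5,8}
'c' @ 4: {1,2,4,6,9}  ✓accept
'e' @ 5: {3,5,8}
'c' @ 6: {1,2,4,6,9}  ✓accept
'c' @ 7: {3,7,8}
'c' @ 8: {1,2,4,6,9}  ✓accept
'e' @ 9: {3,5,8}
'c' @ 10: {1,2,4,6,9}  ✓accept
after full input: {1,2,4,6,9}  (accept=1 in)

Answer: ACCEPT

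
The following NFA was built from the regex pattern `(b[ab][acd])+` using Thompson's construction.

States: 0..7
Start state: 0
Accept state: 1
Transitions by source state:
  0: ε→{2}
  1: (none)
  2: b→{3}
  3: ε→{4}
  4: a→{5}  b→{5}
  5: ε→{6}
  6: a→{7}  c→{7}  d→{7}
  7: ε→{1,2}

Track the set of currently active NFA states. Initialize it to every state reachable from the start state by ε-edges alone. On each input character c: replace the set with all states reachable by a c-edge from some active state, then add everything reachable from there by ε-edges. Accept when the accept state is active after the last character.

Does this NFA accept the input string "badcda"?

initial (ε-close {0}): {0,2}
'b' @ 1: {3,4}
'a' @ 2: {5,6}
'd' @ 3: {1,2,7}  [accepting]
'c' @ 4: {}  — dead — no transitions
rest 'da' ignored (set empty)
final: {}; accept 1 not in set

Answer: REJECT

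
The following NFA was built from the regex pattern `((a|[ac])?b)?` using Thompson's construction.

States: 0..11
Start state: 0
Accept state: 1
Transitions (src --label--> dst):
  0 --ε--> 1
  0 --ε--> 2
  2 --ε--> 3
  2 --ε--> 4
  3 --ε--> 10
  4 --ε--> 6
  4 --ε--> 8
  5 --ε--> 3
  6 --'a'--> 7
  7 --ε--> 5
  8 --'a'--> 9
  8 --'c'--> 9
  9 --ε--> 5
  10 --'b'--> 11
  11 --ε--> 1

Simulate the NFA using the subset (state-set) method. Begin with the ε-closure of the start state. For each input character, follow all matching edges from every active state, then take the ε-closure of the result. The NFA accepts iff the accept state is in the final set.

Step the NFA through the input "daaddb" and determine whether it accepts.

Answer: REJECT

Steps:
S₀ = ε-closure({0}) = {0,1,2,3,4,6,8,10}
'd' @ 1: {}  — no active states
rest 'aaddb' ignored (set empty)
end set {} — state 1 not in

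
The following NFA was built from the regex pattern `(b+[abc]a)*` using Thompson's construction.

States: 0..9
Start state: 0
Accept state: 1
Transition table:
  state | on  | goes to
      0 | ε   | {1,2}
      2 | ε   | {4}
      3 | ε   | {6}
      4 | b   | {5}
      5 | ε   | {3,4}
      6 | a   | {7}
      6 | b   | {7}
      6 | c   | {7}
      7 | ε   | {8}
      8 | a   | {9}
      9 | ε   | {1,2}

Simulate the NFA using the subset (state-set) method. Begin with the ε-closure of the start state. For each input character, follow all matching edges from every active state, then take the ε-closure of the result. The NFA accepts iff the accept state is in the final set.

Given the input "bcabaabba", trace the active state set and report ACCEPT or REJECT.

S₀ = ε-closure({0}) = {0,1,2,4}
'b' @ 1: {3,4,5,6}
'c' @ 2: {7,8}
'a' @ 3: {1,2,4,9}  (accept∈set)
'b' @ 4: {3,4,5,6}
'a' @ 5: {7,8}
'a' @ 6: {1,2,4,9}  (accept∈set)
'b' @ 7: {3,4,5,6}
'b' @ 8: {3,4,5,6,7,8}
'a' @ 9: {1,2,4,7,8,9}  (accept∈set)
after full input: {1,2,4,7,8,9}  (accept=1 in)

Answer: ACCEPT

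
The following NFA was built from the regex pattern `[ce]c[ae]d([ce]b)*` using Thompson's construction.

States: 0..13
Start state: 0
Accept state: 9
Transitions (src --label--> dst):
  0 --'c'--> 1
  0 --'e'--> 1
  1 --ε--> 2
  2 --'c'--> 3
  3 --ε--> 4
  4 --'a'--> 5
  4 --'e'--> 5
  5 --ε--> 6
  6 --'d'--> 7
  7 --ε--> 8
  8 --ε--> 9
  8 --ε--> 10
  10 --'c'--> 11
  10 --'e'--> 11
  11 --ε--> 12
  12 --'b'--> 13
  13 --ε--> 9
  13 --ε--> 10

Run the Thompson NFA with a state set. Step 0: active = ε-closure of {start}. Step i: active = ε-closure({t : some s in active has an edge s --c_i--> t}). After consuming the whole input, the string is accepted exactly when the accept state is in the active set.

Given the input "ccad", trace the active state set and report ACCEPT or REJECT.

Answer: ACCEPT

Trace:
S₀ = ε-closure({0}) = {0}
'c' @ 1: {1,2}
'c' @ 2: {3,4}
'a' @ 3: {5,6}
'd' @ 4: {7,8,9,10}  ✓accept
final: {7,8,9,10}; accept 9 in set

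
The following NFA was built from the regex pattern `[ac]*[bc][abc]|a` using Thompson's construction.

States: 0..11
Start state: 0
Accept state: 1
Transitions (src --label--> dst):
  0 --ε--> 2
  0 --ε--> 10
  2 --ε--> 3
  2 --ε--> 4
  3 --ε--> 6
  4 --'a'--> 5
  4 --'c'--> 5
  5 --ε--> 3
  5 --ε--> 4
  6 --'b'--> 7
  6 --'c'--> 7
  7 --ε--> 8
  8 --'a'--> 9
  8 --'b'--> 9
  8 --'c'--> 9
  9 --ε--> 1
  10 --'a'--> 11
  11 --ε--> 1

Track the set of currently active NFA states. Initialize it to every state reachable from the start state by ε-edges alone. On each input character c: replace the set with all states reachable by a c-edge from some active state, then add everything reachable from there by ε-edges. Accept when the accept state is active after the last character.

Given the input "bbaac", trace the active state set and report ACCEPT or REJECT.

Answer: REJECT

Derivation:
initial (ε-close {0}): {0,2,3,4,6,10}
'b' @ 1: {7,8}
'b' @ 2: {1,9}  [accepting]
'a' @ 3: {}  — dead — no transitions
rest 'ac' ignored (set empty)
after full input: {}  (accept=1 not in)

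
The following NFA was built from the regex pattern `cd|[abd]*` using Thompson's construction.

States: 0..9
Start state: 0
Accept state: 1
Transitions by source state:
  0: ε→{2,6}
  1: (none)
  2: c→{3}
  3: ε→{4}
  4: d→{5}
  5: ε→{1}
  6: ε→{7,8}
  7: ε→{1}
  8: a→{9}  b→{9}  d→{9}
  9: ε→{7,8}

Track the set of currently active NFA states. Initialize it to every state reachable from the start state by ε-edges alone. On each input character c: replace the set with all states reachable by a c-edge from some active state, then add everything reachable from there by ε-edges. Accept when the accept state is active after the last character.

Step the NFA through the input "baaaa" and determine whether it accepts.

S₀ = ε-closure({0}) = {0,1,2,6,7,8}
'b' @ 1: {1,7,8,9}  (accept∈set)
'a' @ 2: {1,7,8,9}  (accept∈set)
'a' @ 3: {1,7,8,9}  (accept∈set)
'a' @ 4: {1,7,8,9}  (accept∈set)
'a' @ 5: {1,7,8,9}  (accept∈set)
end set {1,7,8,9} — state 1 in

Answer: ACCEPT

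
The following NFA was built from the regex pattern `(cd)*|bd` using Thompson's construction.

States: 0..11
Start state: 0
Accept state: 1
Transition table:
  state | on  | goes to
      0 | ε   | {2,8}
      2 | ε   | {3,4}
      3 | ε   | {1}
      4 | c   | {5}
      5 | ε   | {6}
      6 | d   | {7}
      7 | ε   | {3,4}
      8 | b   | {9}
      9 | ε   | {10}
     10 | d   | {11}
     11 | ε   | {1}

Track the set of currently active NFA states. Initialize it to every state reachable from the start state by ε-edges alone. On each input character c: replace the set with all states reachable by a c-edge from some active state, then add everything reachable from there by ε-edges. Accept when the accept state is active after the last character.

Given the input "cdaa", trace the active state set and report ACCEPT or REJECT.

Answer: REJECT

Trace:
start: ε-closure({0}) = {0,1,2,3,4,8}
'c' @ 1: {5,6}
'd' @ 2: {1,3,4,7}  [accepting]
'a' @ 3: {}  — no active states
rest 'a' ignored (set empty)
end set {} — state 1 not in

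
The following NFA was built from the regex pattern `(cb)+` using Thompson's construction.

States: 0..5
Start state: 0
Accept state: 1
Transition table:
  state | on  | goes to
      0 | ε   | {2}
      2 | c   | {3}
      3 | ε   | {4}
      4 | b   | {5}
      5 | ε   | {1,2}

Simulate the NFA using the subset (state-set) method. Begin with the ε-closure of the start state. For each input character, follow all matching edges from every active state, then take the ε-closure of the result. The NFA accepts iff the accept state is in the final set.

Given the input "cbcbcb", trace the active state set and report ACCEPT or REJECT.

start: ε-closure({0}) = {0,2}
'c' @ 1: {3,4}
'b' @ 2: {1,2,5}  [accepting]
'c' @ 3: {3,4}
'b' @ 4: {1,2,5}  [accepting]
'c' @ 5: {3,4}
'b' @ 6: {1,2,5}  [accepting]
end set {1,2,5} — state 1 in

Answer: ACCEPT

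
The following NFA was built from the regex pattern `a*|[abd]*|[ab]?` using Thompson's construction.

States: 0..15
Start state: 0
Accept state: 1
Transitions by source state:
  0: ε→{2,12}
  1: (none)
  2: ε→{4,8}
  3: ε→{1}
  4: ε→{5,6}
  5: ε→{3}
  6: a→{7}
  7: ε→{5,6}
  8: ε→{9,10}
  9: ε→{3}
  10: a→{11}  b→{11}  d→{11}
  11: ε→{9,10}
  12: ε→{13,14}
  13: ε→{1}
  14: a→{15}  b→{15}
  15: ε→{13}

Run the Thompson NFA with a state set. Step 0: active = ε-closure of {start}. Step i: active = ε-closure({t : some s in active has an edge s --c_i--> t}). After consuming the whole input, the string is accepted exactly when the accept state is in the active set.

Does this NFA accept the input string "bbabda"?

Answer: ACCEPT

Trace:
initial (ε-close {0}): {0,1,2,3,4,5,6,8,9,10,12,13,14}
'b' @ 1: {1,3,9,10,11,13,15}  ✓accept
'b' @ 2: {1,3,9,10,11}  ✓accept
'a' @ 3: {1,3,9,10,11}  ✓accept
'b' @ 4: {1,3,9,10,11}  ✓accept
'd' @ 5: {1,3,9,10,11}  ✓accept
'a' @ 6: {1,3,9,10,11}  ✓accept
end set {1,3,9,10,11} — state 1 in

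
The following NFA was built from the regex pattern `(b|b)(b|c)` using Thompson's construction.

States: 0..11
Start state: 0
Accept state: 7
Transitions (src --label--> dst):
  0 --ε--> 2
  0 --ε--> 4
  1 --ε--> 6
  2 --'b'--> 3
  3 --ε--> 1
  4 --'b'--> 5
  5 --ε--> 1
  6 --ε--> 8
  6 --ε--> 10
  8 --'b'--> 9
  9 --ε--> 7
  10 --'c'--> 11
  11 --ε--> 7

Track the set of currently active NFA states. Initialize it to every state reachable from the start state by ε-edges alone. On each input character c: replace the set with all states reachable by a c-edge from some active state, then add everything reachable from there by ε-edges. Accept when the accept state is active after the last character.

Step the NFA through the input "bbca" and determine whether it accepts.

initial (ε-close {0}): {0,2,4}
'b' @ 1: {1,3,5,6,8,10}
'b' @ 2: {7,9}  [accepting]
'c' @ 3: {}  — state set empty
rest 'a' ignored (set empty)
after full input: {}  (accept=7 not in)

Answer: REJECT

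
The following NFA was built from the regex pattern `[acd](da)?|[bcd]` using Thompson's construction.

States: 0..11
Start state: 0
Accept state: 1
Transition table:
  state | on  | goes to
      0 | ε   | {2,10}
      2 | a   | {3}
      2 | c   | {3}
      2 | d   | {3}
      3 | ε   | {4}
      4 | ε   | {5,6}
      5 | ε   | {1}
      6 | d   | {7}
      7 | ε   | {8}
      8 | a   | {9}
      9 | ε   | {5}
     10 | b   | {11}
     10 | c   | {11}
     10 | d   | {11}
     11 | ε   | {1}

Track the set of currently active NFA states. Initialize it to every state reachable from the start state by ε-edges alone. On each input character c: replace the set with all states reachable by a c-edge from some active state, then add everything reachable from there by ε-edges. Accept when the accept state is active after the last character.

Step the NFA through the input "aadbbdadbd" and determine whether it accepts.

Answer: REJECT

Trace:
start: ε-closure({0}) = {0,2,10}
'a' @ 1: {1,3,4,5,6}  (accept∈set)
'a' @ 2: {}  — state set empty
rest 'dbbdadbd' ignored (set empty)
end set {} — state 1 not in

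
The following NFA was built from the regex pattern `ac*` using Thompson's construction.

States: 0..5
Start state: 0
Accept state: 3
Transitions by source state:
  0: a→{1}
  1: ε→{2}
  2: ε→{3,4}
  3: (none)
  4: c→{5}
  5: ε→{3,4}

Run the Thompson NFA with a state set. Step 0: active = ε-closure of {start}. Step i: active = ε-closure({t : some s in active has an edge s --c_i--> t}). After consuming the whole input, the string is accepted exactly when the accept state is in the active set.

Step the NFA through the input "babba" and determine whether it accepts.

Answer: REJECT

Trace:
start: ε-closure({0}) = {0}
'b' @ 1: {}  — no active states
rest 'abba' ignored (set empty)
after full input: {}  (accept=3 not in)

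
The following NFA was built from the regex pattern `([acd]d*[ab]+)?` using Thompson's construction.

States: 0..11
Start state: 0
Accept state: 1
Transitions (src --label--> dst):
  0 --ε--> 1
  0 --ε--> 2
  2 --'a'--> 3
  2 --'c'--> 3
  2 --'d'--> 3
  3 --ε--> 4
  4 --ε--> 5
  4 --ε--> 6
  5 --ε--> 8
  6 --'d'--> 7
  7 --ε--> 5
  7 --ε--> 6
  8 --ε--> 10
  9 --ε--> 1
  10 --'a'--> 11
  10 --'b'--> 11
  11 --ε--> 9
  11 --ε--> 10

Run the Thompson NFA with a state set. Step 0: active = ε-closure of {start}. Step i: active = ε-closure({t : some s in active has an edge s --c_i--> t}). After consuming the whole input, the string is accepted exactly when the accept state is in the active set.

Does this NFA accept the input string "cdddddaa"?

initial (ε-close {0}): {0,1,2}
'c' @ 1: {3,4,5,6,8,10}
'd' @ 2: {5,6,7,8,10}
'd' @ 3: {5,6,7,8,10}
'd' @ 4: {5,6,7,8,10}
'd' @ 5: {5,6,7,8,10}
'd' @ 6: {5,6,7,8,10}
'a' @ 7: {1,9,10,11}  ✓accept
'a' @ 8: {1,9,10,11}  ✓accept
final: {1,9,10,11}; accept 1 in set

Answer: ACCEPT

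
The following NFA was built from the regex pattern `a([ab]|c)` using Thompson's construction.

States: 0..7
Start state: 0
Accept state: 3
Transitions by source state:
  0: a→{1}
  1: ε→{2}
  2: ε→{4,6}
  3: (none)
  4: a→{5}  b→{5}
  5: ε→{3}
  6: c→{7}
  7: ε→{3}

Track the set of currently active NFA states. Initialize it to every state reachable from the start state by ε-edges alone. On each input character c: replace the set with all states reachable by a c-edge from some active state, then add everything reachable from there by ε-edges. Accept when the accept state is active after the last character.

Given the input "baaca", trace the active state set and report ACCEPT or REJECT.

Answer: REJECT

Trace:
start: ε-closure({0}) = {0}
'b' @ 1: {}  — state set empty
rest 'aaca' ignored (set empty)
after full input: {}  (accept=3 not in)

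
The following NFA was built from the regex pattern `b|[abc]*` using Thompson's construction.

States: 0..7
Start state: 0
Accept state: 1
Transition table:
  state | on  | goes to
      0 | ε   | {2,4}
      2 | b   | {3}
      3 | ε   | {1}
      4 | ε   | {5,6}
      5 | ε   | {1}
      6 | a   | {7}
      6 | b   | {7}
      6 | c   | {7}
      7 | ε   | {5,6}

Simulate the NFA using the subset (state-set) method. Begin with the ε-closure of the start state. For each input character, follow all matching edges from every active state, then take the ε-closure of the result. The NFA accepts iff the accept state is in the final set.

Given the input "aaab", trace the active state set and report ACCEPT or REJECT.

Answer: ACCEPT

Steps:
start: ε-closure({0}) = {0,1,2,4,5,6}
'a' @ 1: {1,5,6,7}  ✓accept
'a' @ 2: {1,5,6,7}  ✓accept
'a' @ 3: {1,5,6,7}  ✓accept
'b' @ 4: {1,5,6,7}  ✓accept
after full input: {1,5,6,7}  (accept=1 in)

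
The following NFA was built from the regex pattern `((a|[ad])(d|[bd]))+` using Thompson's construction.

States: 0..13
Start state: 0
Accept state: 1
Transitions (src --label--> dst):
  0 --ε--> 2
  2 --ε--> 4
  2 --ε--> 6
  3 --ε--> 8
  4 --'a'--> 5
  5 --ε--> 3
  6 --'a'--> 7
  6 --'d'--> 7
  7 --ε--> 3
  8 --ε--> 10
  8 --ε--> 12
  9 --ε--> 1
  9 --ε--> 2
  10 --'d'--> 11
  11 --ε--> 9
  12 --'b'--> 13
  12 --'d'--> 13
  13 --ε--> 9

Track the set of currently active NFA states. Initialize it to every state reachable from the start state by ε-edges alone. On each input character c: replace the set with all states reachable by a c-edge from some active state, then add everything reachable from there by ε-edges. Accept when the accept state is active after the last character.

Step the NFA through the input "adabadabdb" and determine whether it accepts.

S₀ = ε-closure({0}) = {0,2,4,6}
'a' @ 1: {3,5,7,8,10,12}
'd' @ 2: {1,2,4,6,9,11,13}  [accepting]
'a' @ 3: {3,5,7,8,10,12}
'b' @ 4: {1,2,4,6,9,13}  [accepting]
'a' @ 5: {3,5,7,8,10,12}
'd' @ 6: {1,2,4,6,9,11,13}  [accepting]
'a' @ 7: {3,5,7,8,10,12}
'b' @ 8: {1,2,4,6,9,13}  [accepting]
'd' @ 9: {3,7,8,10,12}
'b' @ 10: {1,2,4,6,9,13}  [accepting]
after full input: {1,2,4,6,9,13}  (accept=1 in)

Answer: ACCEPT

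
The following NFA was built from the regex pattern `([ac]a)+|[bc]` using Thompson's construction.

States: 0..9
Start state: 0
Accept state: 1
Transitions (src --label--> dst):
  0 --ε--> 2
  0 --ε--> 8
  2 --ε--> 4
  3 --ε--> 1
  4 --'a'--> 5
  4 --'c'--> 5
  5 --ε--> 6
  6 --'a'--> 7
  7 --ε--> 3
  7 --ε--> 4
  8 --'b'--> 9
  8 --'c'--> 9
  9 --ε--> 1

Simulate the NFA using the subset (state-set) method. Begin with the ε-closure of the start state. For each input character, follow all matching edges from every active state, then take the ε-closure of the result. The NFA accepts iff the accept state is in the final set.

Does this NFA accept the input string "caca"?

start: ε-closure({0}) = {0,2,4,8}
'c' @ 1: {1,5,6,9}  ✓accept
'a' @ 2: {1,3,4,7}  ✓accept
'c' @ 3: {5,6}
'a' @ 4: {1,3,4,7}  ✓accept
after full input: {1,3,4,7}  (accept=1 in)

Answer: ACCEPT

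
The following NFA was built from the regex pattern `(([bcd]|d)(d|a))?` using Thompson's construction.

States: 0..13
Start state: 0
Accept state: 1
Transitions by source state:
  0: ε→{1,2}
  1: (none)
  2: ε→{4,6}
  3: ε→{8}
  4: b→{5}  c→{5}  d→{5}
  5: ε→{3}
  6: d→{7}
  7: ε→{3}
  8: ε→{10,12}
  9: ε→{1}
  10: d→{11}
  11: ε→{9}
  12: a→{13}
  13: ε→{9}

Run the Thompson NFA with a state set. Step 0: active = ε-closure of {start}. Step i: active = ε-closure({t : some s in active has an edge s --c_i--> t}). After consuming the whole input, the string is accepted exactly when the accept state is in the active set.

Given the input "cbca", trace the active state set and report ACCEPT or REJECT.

Answer: REJECT

Steps:
initial (ε-close {0}): {0,1,2,4,6}
'c' @ 1: {3,5,8,10,12}
'b' @ 2: {}  — dead — no transitions
rest 'ca' ignored (set empty)
end set {} — state 1 not in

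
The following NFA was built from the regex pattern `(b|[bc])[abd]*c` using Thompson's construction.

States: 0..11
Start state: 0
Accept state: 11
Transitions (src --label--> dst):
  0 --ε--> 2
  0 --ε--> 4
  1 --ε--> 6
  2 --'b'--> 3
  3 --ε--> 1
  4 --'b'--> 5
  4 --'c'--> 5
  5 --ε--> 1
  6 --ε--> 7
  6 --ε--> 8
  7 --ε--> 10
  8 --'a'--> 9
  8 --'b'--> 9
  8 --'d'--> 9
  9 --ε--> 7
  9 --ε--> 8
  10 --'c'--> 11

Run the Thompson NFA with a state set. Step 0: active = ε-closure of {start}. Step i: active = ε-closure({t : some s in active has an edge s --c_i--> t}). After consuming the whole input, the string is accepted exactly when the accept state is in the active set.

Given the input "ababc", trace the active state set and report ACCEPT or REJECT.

Answer: REJECT

Derivation:
S₀ = ε-closure({0}) = {0,2,4}
'a' @ 1: {}  — dead — no transitions
rest 'babc' ignored (set empty)
end set {} — state 11 not in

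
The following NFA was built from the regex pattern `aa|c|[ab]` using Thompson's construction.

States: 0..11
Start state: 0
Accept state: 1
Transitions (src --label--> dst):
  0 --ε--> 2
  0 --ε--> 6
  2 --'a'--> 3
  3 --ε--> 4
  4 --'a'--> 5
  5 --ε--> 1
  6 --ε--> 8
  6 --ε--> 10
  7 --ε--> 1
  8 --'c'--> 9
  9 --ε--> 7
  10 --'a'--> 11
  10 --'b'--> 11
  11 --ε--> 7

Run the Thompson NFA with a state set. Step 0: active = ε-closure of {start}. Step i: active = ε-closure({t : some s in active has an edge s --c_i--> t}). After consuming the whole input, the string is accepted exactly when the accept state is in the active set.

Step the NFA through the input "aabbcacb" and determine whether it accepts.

Answer: REJECT

Trace:
S₀ = ε-closure({0}) = {0,2,6,8,10}
'a' @ 1: {1,3,4,7,11}  [accepting]
'a' @ 2: {1,5}  [accepting]
'b' @ 3: {}  — no active states
rest 'bcacb' ignored (set empty)
after full input: {}  (accept=1 not in)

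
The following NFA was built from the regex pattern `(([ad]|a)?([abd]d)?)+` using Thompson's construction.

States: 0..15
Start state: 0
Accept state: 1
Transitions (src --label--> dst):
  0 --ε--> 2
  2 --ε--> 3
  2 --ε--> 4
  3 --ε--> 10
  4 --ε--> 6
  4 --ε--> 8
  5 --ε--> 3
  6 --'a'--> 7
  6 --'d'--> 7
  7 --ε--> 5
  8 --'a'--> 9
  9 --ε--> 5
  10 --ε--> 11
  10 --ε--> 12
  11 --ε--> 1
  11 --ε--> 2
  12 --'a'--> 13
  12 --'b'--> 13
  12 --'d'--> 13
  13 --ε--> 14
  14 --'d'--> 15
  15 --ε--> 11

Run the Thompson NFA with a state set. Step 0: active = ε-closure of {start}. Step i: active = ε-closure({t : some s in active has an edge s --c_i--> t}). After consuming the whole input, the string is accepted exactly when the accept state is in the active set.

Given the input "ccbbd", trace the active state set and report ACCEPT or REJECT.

S₀ = ε-closure({0}) = {0,1,2,3,4,6,8,10,11,12}
'c' @ 1: {}  — state set empty
rest 'cbbd' ignored (set empty)
final: {}; accept 1 not in set

Answer: REJECT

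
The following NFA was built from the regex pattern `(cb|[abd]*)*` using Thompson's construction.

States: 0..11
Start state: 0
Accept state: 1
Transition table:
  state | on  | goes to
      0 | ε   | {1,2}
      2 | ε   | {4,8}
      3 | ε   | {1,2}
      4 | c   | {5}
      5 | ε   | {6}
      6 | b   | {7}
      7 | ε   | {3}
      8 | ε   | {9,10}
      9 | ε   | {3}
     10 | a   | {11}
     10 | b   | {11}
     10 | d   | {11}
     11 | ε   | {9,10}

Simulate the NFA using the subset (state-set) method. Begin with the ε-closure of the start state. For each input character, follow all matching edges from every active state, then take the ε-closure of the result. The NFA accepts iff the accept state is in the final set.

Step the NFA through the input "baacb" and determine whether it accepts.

Answer: ACCEPT

Steps:
start: ε-closure({0}) = {0,1,2,3,4,8,9,10}
'b' @ 1: {1,2,3,4,8,9,10,11}  ✓accept
'a' @ 2: {1,2,3,4,8,9,10,11}  ✓accept
'a' @ 3: {1,2,3,4,8,9,10,11}  ✓accept
'c' @ 4: {5,6}
'b' @ 5: {1,2,3,4,7,8,9,10}  ✓accept
after full input: {1,2,3,4,7,8,9,10}  (accept=1 in)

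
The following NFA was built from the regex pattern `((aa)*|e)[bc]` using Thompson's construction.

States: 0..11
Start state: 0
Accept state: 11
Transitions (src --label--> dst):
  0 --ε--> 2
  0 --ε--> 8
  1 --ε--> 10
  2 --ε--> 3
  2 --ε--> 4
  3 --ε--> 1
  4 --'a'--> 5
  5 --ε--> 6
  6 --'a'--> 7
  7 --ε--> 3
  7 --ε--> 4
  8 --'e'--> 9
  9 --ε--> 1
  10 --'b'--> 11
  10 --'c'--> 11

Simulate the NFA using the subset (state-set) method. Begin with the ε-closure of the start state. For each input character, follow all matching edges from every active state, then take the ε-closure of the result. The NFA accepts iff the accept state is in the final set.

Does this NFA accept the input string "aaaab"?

Answer: ACCEPT

Derivation:
initial (ε-close {0}): {0,1,2,3,4,8,10}
'a' @ 1: {5,6}
'a' @ 2: {1,3,4,7,10}
'a' @ 3: {5,6}
'a' @ 4: {1,3,4,7,10}
'b' @ 5: {11}  ✓accept
after full input: {11}  (accept=11 in)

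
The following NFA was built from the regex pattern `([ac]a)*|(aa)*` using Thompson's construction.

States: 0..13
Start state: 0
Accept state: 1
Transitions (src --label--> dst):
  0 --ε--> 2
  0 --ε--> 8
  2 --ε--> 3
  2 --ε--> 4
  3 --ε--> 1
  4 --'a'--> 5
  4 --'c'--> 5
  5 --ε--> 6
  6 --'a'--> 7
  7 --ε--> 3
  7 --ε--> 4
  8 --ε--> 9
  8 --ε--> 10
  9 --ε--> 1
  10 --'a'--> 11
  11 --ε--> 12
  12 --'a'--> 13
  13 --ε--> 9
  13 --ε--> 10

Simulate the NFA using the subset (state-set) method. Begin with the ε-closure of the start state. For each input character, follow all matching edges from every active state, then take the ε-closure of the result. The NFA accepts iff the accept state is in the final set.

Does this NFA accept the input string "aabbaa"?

Answer: REJECT

Steps:
S₀ = ε-closure({0}) = {0,1,2,3,4,8,9,10}
'a' @ 1: {5,6,11,12}
'a' @ 2: {1,3,4,7,9,10,13}  [accepting]
'b' @ 3: {}  — no active states
rest 'baa' ignored (set empty)
final: {}; accept 1 not in set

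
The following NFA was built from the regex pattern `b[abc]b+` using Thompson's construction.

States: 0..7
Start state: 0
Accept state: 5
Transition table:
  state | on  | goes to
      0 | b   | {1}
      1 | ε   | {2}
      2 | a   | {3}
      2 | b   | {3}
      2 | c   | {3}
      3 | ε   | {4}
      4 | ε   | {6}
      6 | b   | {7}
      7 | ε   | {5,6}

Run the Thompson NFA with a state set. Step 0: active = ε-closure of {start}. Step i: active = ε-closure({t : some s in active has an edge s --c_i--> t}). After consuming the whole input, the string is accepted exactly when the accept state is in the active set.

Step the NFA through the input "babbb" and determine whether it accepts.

start: ε-closure({0}) = {0}
'b' @ 1: {1,2}
'a' @ 2: {3,4,6}
'b' @ 3: {5,6,7}  [accepting]
'b' @ 4: {5,6,7}  [accepting]
'b' @ 5: {5,6,7}  [accepting]
end set {5,6,7} — state 5 in

Answer: ACCEPT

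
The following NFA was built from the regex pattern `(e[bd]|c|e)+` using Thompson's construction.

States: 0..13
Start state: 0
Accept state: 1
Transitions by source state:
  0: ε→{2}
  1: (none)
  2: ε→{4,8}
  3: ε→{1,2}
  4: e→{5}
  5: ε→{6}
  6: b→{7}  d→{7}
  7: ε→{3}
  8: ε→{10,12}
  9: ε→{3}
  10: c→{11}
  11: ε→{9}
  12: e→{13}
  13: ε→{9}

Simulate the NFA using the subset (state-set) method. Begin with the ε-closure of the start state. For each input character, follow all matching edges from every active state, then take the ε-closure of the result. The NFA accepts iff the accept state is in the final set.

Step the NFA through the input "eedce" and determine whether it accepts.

Answer: ACCEPT

Derivation:
start: ε-closure({0}) = {0,2,4,8,10,12}
'e' @ 1: {1,2,3,4,5,6,8,9,10,12,13}  ✓accept
'e' @ 2: {1,2,3,4,5,6,8,9,10,12,13}  ✓accept
'd' @ 3: {1,2,3,4,7,8,10,12}  ✓accept
'c' @ 4: {1,2,3,4,8,9,10,11,12}  ✓accept
'e' @ 5: {1,2,3,4,5,6,8,9,10,12,13}  ✓accept
after full input: {1,2,3,4,5,6,8,9,10,12,13}  (accept=1 in)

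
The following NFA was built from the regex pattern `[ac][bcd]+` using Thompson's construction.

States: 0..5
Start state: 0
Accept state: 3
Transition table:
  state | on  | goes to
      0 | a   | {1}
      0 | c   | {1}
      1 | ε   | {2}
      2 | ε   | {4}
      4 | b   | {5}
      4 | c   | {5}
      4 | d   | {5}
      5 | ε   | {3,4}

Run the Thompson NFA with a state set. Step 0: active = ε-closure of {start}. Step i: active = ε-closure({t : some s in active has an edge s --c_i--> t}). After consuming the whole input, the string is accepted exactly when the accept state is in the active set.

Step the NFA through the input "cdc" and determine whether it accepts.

Answer: ACCEPT

Derivation:
S₀ = ε-closure({0}) = {0}
'c' @ 1: {1,2,4}
'd' @ 2: {3,4,5}  ✓accept
'c' @ 3: {3,4,5}  ✓accept
after full input: {3,4,5}  (accept=3 in)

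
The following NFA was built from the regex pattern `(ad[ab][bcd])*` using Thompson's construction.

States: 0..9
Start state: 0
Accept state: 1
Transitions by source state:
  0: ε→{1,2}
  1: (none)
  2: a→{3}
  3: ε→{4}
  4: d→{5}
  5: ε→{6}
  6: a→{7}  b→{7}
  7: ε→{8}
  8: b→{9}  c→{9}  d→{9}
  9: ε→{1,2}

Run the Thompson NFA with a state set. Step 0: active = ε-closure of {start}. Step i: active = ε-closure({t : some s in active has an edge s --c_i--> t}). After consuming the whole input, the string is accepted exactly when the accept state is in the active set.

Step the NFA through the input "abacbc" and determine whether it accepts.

Answer: REJECT

Trace:
start: ε-closure({0}) = {0,1,2}
'a' @ 1: {3,4}
'b' @ 2: {}  — dead — no transitions
rest 'acbc' ignored (set empty)
end set {} — state 1 not in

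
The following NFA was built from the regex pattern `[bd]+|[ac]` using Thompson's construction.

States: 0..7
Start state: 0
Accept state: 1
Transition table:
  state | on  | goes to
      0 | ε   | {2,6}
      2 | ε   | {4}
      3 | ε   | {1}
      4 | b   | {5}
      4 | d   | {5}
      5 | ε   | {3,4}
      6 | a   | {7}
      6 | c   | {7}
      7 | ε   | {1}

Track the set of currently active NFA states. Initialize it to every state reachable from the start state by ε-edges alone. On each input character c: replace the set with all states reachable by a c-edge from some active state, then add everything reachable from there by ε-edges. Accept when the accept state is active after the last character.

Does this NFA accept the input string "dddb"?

Answer: ACCEPT

Steps:
start: ε-closure({0}) = {0,2,4,6}
'd' @ 1: {1,3,4,5}  ✓accept
'd' @ 2: {1,3,4,5}  ✓accept
'd' @ 3: {1,3,4,5}  ✓accept
'b' @ 4: {1,3,4,5}  ✓accept
final: {1,3,4,5}; accept 1 in set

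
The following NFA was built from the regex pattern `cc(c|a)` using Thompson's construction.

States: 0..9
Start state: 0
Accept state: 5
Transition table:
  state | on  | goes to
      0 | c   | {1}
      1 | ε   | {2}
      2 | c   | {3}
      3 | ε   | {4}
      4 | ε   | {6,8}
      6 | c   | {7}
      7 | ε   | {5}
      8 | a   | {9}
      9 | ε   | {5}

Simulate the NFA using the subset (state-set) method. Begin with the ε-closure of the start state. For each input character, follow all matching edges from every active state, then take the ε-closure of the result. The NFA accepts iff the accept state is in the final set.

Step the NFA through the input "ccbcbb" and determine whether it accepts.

initial (ε-close {0}): {0}
'c' @ 1: {1,2}
'c' @ 2: {3,4,6,8}
'b' @ 3: {}  — state set empty
rest 'cbb' ignored (set empty)
end set {} — state 5 not in

Answer: REJECT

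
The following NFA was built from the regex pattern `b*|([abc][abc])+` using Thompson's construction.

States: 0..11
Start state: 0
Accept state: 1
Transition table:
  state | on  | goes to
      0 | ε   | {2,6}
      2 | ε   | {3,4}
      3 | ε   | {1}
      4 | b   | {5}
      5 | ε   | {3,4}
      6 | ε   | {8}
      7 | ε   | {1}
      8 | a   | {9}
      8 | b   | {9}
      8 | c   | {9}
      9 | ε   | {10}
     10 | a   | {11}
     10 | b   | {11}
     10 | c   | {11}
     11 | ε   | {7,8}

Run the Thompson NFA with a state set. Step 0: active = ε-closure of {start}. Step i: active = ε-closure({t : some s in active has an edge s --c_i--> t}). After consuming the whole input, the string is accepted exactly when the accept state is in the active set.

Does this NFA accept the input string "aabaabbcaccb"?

Answer: ACCEPT

Trace:
S₀ = ε-closure({0}) = {0,1,2,3,4,6,8}
'a' @ 1: {9,10}
'a' @ 2: {1,7,8,11}  [accepting]
'b' @ 3: {9,10}
'a' @ 4: {1,7,8,11}  [accepting]
'a' @ 5: {9,10}
'b' @ 6: {1,7,8,11}  [accepting]
'b' @ 7: {9,10}
'c' @ 8: {1,7,8,11}  [accepting]
'a' @ 9: {9,10}
'c' @ 10: {1,7,8,11}  [accepting]
'c' @ 11: {9,10}
'b' @ 12: {1,7,8,11}  [accepting]
after full input: {1,7,8,11}  (accept=1 in)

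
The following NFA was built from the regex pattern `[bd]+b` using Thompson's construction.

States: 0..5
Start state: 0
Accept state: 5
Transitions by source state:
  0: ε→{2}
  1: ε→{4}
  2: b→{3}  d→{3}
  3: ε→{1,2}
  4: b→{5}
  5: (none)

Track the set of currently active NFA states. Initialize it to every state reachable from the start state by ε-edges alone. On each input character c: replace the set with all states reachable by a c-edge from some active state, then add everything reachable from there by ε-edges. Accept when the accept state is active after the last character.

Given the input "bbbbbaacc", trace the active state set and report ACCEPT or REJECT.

Answer: REJECT

Trace:
start: ε-closure({0}) = {0,2}
'b' @ 1: {1,2,3,4}
'b' @ 2: {1,2,3,4,5}  (accept∈set)
'b' @ 3: {1,2,3,4,5}  (accept∈set)
'b' @ 4: {1,2,3,4,5}  (accept∈set)
'b' @ 5: {1,2,3,4,5}  (accept∈set)
'a' @ 6: {}  — state set empty
rest 'acc' ignored (set empty)
end set {} — state 5 not in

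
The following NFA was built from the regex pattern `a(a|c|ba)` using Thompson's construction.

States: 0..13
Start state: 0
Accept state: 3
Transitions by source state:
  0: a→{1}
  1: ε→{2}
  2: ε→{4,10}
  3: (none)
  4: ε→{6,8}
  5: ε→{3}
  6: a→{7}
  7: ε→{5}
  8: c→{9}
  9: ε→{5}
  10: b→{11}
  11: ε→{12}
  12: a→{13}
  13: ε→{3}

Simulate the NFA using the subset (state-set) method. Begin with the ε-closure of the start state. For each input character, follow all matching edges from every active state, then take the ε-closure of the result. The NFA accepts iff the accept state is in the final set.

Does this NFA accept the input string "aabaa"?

start: ε-closure({0}) = {0}
'a' @ 1: {1,2,4,6,8,10}
'a' @ 2: {3,5,7}  [accepting]
'b' @ 3: {}  — dead — no transitions
rest 'aa' ignored (set empty)
end set {} — state 3 not in

Answer: REJECT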